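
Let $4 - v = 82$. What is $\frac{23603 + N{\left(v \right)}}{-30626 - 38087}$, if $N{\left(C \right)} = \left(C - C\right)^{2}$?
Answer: $- \frac{23603}{68713} \approx -0.3435$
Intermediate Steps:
$v = -78$ ($v = 4 - 82 = -78$)
$N{\left(C \right)} = 0$ ($N{\left(C \right)} = 0^{2} = 0$)
$\frac{23603 + N{\left(v \right)}}{-30626 - 38087} = \frac{23603 + 0}{-30626 - 38087} = \frac{23603}{-68713} = 23603 \left(- \frac{1}{68713}\right) = - \frac{23603}{68713}$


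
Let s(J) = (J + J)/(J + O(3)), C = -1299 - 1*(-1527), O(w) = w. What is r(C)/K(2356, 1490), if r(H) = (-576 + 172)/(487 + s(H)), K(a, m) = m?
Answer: -15554/28049995 ≈ -0.00055451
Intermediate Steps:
C = 228 (C = -1299 + 1527 = 228)
s(J) = 2*J/(3 + J) (s(J) = (J + J)/(J + 3) = (2*J)/(3 + J) = 2*J/(3 + J))
r(H) = -404/(487 + 2*H/(3 + H)) (r(H) = (-576 + 172)/(487 + 2*H/(3 + H)) = -404/(487 + 2*H/(3 + H)))
r(C)/K(2356, 1490) = (404*(-3 - 1*228)/(3*(487 + 163*228)))/1490 = (404*(-3 - 228)/(3*(487 + 37164)))*(1/1490) = ((404/3)*(-231)/37651)*(1/1490) = ((404/3)*(1/37651)*(-231))*(1/1490) = -31108/37651*1/1490 = -15554/28049995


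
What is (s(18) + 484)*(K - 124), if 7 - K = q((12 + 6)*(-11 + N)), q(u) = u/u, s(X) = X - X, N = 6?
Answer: -57112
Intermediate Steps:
s(X) = 0
q(u) = 1
K = 6 (K = 7 - 1*1 = 7 - 1 = 6)
(s(18) + 484)*(K - 124) = (0 + 484)*(6 - 124) = 484*(-118) = -57112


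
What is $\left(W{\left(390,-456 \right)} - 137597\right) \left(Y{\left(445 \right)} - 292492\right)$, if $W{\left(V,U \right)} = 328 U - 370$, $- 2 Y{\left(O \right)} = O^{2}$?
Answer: $\frac{225142492815}{2} \approx 1.1257 \cdot 10^{11}$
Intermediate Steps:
$Y{\left(O \right)} = - \frac{O^{2}}{2}$
$W{\left(V,U \right)} = -370 + 328 U$
$\left(W{\left(390,-456 \right)} - 137597\right) \left(Y{\left(445 \right)} - 292492\right) = \left(\left(-370 + 328 \left(-456\right)\right) - 137597\right) \left(- \frac{445^{2}}{2} - 292492\right) = \left(\left(-370 - 149568\right) - 137597\right) \left(\left(- \frac{1}{2}\right) 198025 - 292492\right) = \left(-149938 - 137597\right) \left(- \frac{198025}{2} - 292492\right) = \left(-287535\right) \left(- \frac{783009}{2}\right) = \frac{225142492815}{2}$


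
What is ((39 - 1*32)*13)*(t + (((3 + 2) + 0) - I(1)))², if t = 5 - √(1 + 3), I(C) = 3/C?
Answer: 2275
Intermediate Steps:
t = 3 (t = 5 - √4 = 5 - 1*2 = 5 - 2 = 3)
((39 - 1*32)*13)*(t + (((3 + 2) + 0) - I(1)))² = ((39 - 1*32)*13)*(3 + (((3 + 2) + 0) - 3/1))² = ((39 - 32)*13)*(3 + ((5 + 0) - 3))² = (7*13)*(3 + (5 - 1*3))² = 91*(3 + (5 - 3))² = 91*(3 + 2)² = 91*5² = 91*25 = 2275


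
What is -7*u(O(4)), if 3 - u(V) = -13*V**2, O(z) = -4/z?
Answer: -112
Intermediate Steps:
u(V) = 3 + 13*V**2 (u(V) = 3 - (-13)*V**2 = 3 + 13*V**2)
-7*u(O(4)) = -7*(3 + 13*(-4/4)**2) = -7*(3 + 13*(-4*1/4)**2) = -7*(3 + 13*(-1)**2) = -7*(3 + 13*1) = -7*(3 + 13) = -7*16 = -112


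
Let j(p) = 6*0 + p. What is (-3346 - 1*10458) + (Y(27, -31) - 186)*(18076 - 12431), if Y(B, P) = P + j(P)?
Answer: -1413764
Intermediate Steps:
j(p) = p (j(p) = 0 + p = p)
Y(B, P) = 2*P (Y(B, P) = P + P = 2*P)
(-3346 - 1*10458) + (Y(27, -31) - 186)*(18076 - 12431) = (-3346 - 1*10458) + (2*(-31) - 186)*(18076 - 12431) = (-3346 - 10458) + (-62 - 186)*5645 = -13804 - 248*5645 = -13804 - 1399960 = -1413764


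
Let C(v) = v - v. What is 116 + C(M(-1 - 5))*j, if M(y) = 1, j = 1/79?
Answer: 116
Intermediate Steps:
j = 1/79 ≈ 0.012658
C(v) = 0
116 + C(M(-1 - 5))*j = 116 + 0*(1/79) = 116 + 0 = 116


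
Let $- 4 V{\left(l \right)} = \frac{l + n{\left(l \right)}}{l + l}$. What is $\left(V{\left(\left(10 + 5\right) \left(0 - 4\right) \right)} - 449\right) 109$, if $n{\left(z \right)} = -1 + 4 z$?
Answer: $- \frac{23524489}{480} \approx -49009.0$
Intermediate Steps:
$V{\left(l \right)} = - \frac{-1 + 5 l}{8 l}$ ($V{\left(l \right)} = - \frac{\left(l + \left(-1 + 4 l\right)\right) \frac{1}{l + l}}{4} = - \frac{\left(-1 + 5 l\right) \frac{1}{2 l}}{4} = - \frac{\frac{1}{2} \frac{1}{l} \left(-1 + 5 l\right)}{4} = - \frac{-1 + 5 l}{8 l}$)
$\left(V{\left(\left(10 + 5\right) \left(0 - 4\right) \right)} - 449\right) 109 = \left(\frac{1 - 5 \left(10 + 5\right) \left(0 - 4\right)}{8 \left(10 + 5\right) \left(0 - 4\right)} - 449\right) 109 = \left(\frac{1 - 5 \cdot 15 \left(-4\right)}{8 \cdot 15 \left(-4\right)} - 449\right) 109 = \left(\frac{1 - -300}{8 \left(-60\right)} - 449\right) 109 = \left(\frac{1}{8} \left(- \frac{1}{60}\right) \left(1 + 300\right) - 449\right) 109 = \left(\frac{1}{8} \left(- \frac{1}{60}\right) 301 - 449\right) 109 = \left(- \frac{301}{480} - 449\right) 109 = \left(- \frac{215821}{480}\right) 109 = - \frac{23524489}{480}$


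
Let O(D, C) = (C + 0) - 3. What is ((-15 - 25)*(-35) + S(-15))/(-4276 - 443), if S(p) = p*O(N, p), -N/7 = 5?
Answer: -1670/4719 ≈ -0.35389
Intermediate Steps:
N = -35 (N = -7*5 = -35)
O(D, C) = -3 + C (O(D, C) = C - 3 = -3 + C)
S(p) = p*(-3 + p)
((-15 - 25)*(-35) + S(-15))/(-4276 - 443) = ((-15 - 25)*(-35) - 15*(-3 - 15))/(-4276 - 443) = (-40*(-35) - 15*(-18))/(-4719) = (1400 + 270)*(-1/4719) = 1670*(-1/4719) = -1670/4719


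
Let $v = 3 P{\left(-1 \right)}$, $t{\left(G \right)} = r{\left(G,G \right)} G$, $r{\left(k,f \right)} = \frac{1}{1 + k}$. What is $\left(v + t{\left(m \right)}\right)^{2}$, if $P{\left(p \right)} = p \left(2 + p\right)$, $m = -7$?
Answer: $\frac{121}{36} \approx 3.3611$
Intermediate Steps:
$t{\left(G \right)} = \frac{G}{1 + G}$
$v = -3$ ($v = 3 \left(- (2 - 1)\right) = 3 \left(\left(-1\right) 1\right) = 3 \left(-1\right) = -3$)
$\left(v + t{\left(m \right)}\right)^{2} = \left(-3 - \frac{7}{1 - 7}\right)^{2} = \left(-3 - \frac{7}{-6}\right)^{2} = \left(-3 - - \frac{7}{6}\right)^{2} = \left(-3 + \frac{7}{6}\right)^{2} = \left(- \frac{11}{6}\right)^{2} = \frac{121}{36}$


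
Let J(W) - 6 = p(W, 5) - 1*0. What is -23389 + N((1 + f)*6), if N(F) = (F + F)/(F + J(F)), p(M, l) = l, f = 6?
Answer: -1239533/53 ≈ -23387.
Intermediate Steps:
J(W) = 11 (J(W) = 6 + (5 - 1*0) = 6 + (5 + 0) = 6 + 5 = 11)
N(F) = 2*F/(11 + F) (N(F) = (F + F)/(F + 11) = (2*F)/(11 + F) = 2*F/(11 + F))
-23389 + N((1 + f)*6) = -23389 + 2*((1 + 6)*6)/(11 + (1 + 6)*6) = -23389 + 2*(7*6)/(11 + 7*6) = -23389 + 2*42/(11 + 42) = -23389 + 2*42/53 = -23389 + 2*42*(1/53) = -23389 + 84/53 = -1239533/53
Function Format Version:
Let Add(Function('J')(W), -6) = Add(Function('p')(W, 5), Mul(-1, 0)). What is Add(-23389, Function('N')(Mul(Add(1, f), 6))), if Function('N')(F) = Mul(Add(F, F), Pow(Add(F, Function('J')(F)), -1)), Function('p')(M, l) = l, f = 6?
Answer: Rational(-1239533, 53) ≈ -23387.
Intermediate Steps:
Function('J')(W) = 11 (Function('J')(W) = Add(6, Add(5, Mul(-1, 0))) = Add(6, Add(5, 0)) = Add(6, 5) = 11)
Function('N')(F) = Mul(2, F, Pow(Add(11, F), -1)) (Function('N')(F) = Mul(Add(F, F), Pow(Add(F, 11), -1)) = Mul(Mul(2, F), Pow(Add(11, F), -1)) = Mul(2, F, Pow(Add(11, F), -1)))
Add(-23389, Function('N')(Mul(Add(1, f), 6))) = Add(-23389, Mul(2, Mul(Add(1, 6), 6), Pow(Add(11, Mul(Add(1, 6), 6)), -1))) = Add(-23389, Mul(2, Mul(7, 6), Pow(Add(11, Mul(7, 6)), -1))) = Add(-23389, Mul(2, 42, Pow(Add(11, 42), -1))) = Add(-23389, Mul(2, 42, Pow(53, -1))) = Add(-23389, Mul(2, 42, Rational(1, 53))) = Add(-23389, Rational(84, 53)) = Rational(-1239533, 53)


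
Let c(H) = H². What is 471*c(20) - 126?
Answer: 188274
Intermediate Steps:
471*c(20) - 126 = 471*20² - 126 = 471*400 - 126 = 188400 - 126 = 188274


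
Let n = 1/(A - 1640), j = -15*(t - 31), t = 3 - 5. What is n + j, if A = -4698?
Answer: 3137309/6338 ≈ 495.00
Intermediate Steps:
t = -2
j = 495 (j = -15*(-2 - 31) = -15*(-33) = 495)
n = -1/6338 (n = 1/(-4698 - 1640) = 1/(-6338) = -1/6338 ≈ -0.00015778)
n + j = -1/6338 + 495 = 3137309/6338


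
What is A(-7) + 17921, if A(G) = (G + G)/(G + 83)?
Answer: 680991/38 ≈ 17921.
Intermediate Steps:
A(G) = 2*G/(83 + G) (A(G) = (2*G)/(83 + G) = 2*G/(83 + G))
A(-7) + 17921 = 2*(-7)/(83 - 7) + 17921 = 2*(-7)/76 + 17921 = 2*(-7)*(1/76) + 17921 = -7/38 + 17921 = 680991/38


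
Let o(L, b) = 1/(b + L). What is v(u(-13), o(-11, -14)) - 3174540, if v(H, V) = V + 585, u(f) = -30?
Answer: -79348876/25 ≈ -3.1740e+6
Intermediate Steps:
o(L, b) = 1/(L + b)
v(H, V) = 585 + V
v(u(-13), o(-11, -14)) - 3174540 = (585 + 1/(-11 - 14)) - 3174540 = (585 + 1/(-25)) - 3174540 = (585 - 1/25) - 3174540 = 14624/25 - 3174540 = -79348876/25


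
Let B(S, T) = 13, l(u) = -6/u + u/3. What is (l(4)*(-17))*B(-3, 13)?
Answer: 221/6 ≈ 36.833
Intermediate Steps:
l(u) = -6/u + u/3 (l(u) = -6/u + u*(1/3) = -6/u + u/3)
(l(4)*(-17))*B(-3, 13) = ((-6/4 + (1/3)*4)*(-17))*13 = ((-6*1/4 + 4/3)*(-17))*13 = ((-3/2 + 4/3)*(-17))*13 = -1/6*(-17)*13 = (17/6)*13 = 221/6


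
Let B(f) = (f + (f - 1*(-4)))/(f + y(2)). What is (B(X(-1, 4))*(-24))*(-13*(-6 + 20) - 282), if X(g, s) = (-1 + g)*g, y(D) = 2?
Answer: 22272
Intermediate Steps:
X(g, s) = g*(-1 + g)
B(f) = (4 + 2*f)/(2 + f) (B(f) = (f + (f - 1*(-4)))/(f + 2) = (f + (f + 4))/(2 + f) = (f + (4 + f))/(2 + f) = (4 + 2*f)/(2 + f))
(B(X(-1, 4))*(-24))*(-13*(-6 + 20) - 282) = (2*(-24))*(-13*(-6 + 20) - 282) = -48*(-13*14 - 282) = -48*(-182 - 282) = -48*(-464) = 22272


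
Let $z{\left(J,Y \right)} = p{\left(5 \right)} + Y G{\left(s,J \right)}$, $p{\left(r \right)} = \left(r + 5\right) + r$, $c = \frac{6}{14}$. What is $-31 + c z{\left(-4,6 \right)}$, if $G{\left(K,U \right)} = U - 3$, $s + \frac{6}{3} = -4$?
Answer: $- \frac{298}{7} \approx -42.571$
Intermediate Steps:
$s = -6$ ($s = -2 - 4 = -6$)
$c = \frac{3}{7}$ ($c = 6 \cdot \frac{1}{14} = \frac{3}{7} \approx 0.42857$)
$G{\left(K,U \right)} = -3 + U$
$p{\left(r \right)} = 5 + 2 r$ ($p{\left(r \right)} = \left(5 + r\right) + r = 5 + 2 r$)
$z{\left(J,Y \right)} = 15 + Y \left(-3 + J\right)$ ($z{\left(J,Y \right)} = \left(5 + 2 \cdot 5\right) + Y \left(-3 + J\right) = \left(5 + 10\right) + Y \left(-3 + J\right) = 15 + Y \left(-3 + J\right)$)
$-31 + c z{\left(-4,6 \right)} = -31 + \frac{3 \left(15 + 6 \left(-3 - 4\right)\right)}{7} = -31 + \frac{3 \left(15 + 6 \left(-7\right)\right)}{7} = -31 + \frac{3 \left(15 - 42\right)}{7} = -31 + \frac{3}{7} \left(-27\right) = -31 - \frac{81}{7} = - \frac{298}{7}$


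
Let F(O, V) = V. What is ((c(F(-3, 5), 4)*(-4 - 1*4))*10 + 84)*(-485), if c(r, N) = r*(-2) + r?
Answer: -234740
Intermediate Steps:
c(r, N) = -r (c(r, N) = -2*r + r = -r)
((c(F(-3, 5), 4)*(-4 - 1*4))*10 + 84)*(-485) = (((-1*5)*(-4 - 1*4))*10 + 84)*(-485) = (-5*(-4 - 4)*10 + 84)*(-485) = (-5*(-8)*10 + 84)*(-485) = (40*10 + 84)*(-485) = (400 + 84)*(-485) = 484*(-485) = -234740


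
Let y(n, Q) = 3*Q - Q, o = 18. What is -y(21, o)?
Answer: -36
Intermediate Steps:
y(n, Q) = 2*Q
-y(21, o) = -2*18 = -1*36 = -36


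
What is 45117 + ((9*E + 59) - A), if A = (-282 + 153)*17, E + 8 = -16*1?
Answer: 47153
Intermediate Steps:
E = -24 (E = -8 - 16*1 = -8 - 16 = -24)
A = -2193 (A = -129*17 = -2193)
45117 + ((9*E + 59) - A) = 45117 + ((9*(-24) + 59) - 1*(-2193)) = 45117 + ((-216 + 59) + 2193) = 45117 + (-157 + 2193) = 45117 + 2036 = 47153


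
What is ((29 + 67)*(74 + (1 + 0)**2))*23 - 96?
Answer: 165504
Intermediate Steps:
((29 + 67)*(74 + (1 + 0)**2))*23 - 96 = (96*(74 + 1**2))*23 - 96 = (96*(74 + 1))*23 - 96 = (96*75)*23 - 96 = 7200*23 - 96 = 165600 - 96 = 165504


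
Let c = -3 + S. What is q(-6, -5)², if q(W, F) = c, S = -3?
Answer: 36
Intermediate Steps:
c = -6 (c = -3 - 3 = -6)
q(W, F) = -6
q(-6, -5)² = (-6)² = 36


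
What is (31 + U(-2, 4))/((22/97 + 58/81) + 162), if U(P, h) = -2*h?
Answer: 180711/1280242 ≈ 0.14115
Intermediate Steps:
(31 + U(-2, 4))/((22/97 + 58/81) + 162) = (31 - 2*4)/((22/97 + 58/81) + 162) = (31 - 8)/((22*(1/97) + 58*(1/81)) + 162) = 23/((22/97 + 58/81) + 162) = 23/(7408/7857 + 162) = 23/(1280242/7857) = 23*(7857/1280242) = 180711/1280242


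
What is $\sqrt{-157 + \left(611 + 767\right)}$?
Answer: $\sqrt{1221} \approx 34.943$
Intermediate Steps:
$\sqrt{-157 + \left(611 + 767\right)} = \sqrt{-157 + 1378} = \sqrt{1221}$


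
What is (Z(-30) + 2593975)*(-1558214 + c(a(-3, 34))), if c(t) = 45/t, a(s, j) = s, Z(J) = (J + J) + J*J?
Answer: -4043315982635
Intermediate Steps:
Z(J) = J**2 + 2*J (Z(J) = 2*J + J**2 = J**2 + 2*J)
(Z(-30) + 2593975)*(-1558214 + c(a(-3, 34))) = (-30*(2 - 30) + 2593975)*(-1558214 + 45/(-3)) = (-30*(-28) + 2593975)*(-1558214 + 45*(-1/3)) = (840 + 2593975)*(-1558214 - 15) = 2594815*(-1558229) = -4043315982635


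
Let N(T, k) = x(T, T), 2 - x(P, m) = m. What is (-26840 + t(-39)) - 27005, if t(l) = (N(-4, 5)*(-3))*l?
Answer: -53143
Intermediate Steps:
x(P, m) = 2 - m
N(T, k) = 2 - T
t(l) = -18*l (t(l) = ((2 - 1*(-4))*(-3))*l = ((2 + 4)*(-3))*l = (6*(-3))*l = -18*l)
(-26840 + t(-39)) - 27005 = (-26840 - 18*(-39)) - 27005 = (-26840 + 702) - 27005 = -26138 - 27005 = -53143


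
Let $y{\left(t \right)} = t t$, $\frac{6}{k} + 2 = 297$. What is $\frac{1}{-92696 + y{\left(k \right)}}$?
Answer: $- \frac{87025}{8066869364} \approx -1.0788 \cdot 10^{-5}$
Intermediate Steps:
$k = \frac{6}{295}$ ($k = \frac{6}{-2 + 297} = \frac{6}{295} \approx 0.020339$)
$y{\left(t \right)} = t^{2}$
$\frac{1}{-92696 + y{\left(k \right)}} = \frac{1}{-92696 + \left(\frac{6}{295}\right)^{2}} = \frac{1}{-92696 + \frac{36}{87025}} = \frac{1}{- \frac{8066869364}{87025}} = - \frac{87025}{8066869364}$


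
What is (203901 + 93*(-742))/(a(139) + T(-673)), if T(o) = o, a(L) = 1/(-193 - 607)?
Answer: -35972000/179467 ≈ -200.44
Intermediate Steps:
a(L) = -1/800 (a(L) = 1/(-800) = -1/800)
(203901 + 93*(-742))/(a(139) + T(-673)) = (203901 + 93*(-742))/(-1/800 - 673) = (203901 - 69006)/(-538401/800) = 134895*(-800/538401) = -35972000/179467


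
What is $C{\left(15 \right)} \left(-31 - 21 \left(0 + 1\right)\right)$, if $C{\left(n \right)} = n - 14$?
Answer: $-52$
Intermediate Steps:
$C{\left(n \right)} = -14 + n$ ($C{\left(n \right)} = n - 14 = -14 + n$)
$C{\left(15 \right)} \left(-31 - 21 \left(0 + 1\right)\right) = \left(-14 + 15\right) \left(-31 - 21 \left(0 + 1\right)\right) = 1 \left(-31 - 21\right) = 1 \left(-52\right) = -52$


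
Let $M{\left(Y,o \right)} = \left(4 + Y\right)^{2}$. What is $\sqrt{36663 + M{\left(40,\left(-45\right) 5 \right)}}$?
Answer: $11 \sqrt{319} \approx 196.47$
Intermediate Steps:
$\sqrt{36663 + M{\left(40,\left(-45\right) 5 \right)}} = \sqrt{36663 + \left(4 + 40\right)^{2}} = \sqrt{36663 + 44^{2}} = \sqrt{36663 + 1936} = \sqrt{38599} = 11 \sqrt{319}$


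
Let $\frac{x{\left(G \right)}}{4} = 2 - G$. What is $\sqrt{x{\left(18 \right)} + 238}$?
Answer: $\sqrt{174} \approx 13.191$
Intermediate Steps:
$x{\left(G \right)} = 8 - 4 G$ ($x{\left(G \right)} = 4 \left(2 - G\right) = 8 - 4 G$)
$\sqrt{x{\left(18 \right)} + 238} = \sqrt{\left(8 - 72\right) + 238} = \sqrt{-64 + 238} = \sqrt{174}$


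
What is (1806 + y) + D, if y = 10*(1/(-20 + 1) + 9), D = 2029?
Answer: 74565/19 ≈ 3924.5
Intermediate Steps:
y = 1700/19 (y = 10*(1/(-19) + 9) = 10*(-1/19 + 9) = 10*(170/19) = 1700/19 ≈ 89.474)
(1806 + y) + D = (1806 + 1700/19) + 2029 = 36014/19 + 2029 = 74565/19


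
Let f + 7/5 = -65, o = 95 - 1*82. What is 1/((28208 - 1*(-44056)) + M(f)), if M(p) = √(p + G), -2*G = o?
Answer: 240880/17406952563 - 3*I*√10/5802317521 ≈ 1.3838e-5 - 1.635e-9*I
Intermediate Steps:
o = 13 (o = 95 - 82 = 13)
G = -13/2 (G = -½*13 = -13/2 ≈ -6.5000)
f = -332/5 (f = -7/5 - 65 = -332/5 ≈ -66.400)
M(p) = √(-13/2 + p) (M(p) = √(p - 13/2) = √(-13/2 + p))
1/((28208 - 1*(-44056)) + M(f)) = 1/((28208 - 1*(-44056)) + √(-26 + 4*(-332/5))/2) = 1/((28208 + 44056) + √(-26 - 1328/5)/2) = 1/(72264 + √(-1458/5)/2) = 1/(72264 + (27*I*√10/5)/2) = 1/(72264 + 27*I*√10/10)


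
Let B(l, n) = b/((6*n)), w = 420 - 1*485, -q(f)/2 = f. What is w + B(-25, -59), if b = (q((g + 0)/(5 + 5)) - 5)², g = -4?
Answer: -191897/2950 ≈ -65.050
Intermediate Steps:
q(f) = -2*f
b = 441/25 (b = (-2*(-4 + 0)/(5 + 5) - 5)² = (-(-8)/10 - 5)² = (-2*(-⅖) - 5)² = (⅘ - 5)² = (-21/5)² = 441/25 ≈ 17.640)
w = -65 (w = 420 - 485 = -65)
B(l, n) = 147/(50*n) (B(l, n) = 441/(25*((6*n))) = 441*(1/(6*n))/25 = 147/(50*n))
w + B(-25, -59) = -65 + (147/50)/(-59) = -65 + (147/50)*(-1/59) = -65 - 147/2950 = -191897/2950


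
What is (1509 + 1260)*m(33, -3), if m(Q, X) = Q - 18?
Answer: 41535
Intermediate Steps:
m(Q, X) = -18 + Q
(1509 + 1260)*m(33, -3) = (1509 + 1260)*(-18 + 33) = 2769*15 = 41535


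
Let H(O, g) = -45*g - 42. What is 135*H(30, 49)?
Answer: -303345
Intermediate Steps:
H(O, g) = -42 - 45*g
135*H(30, 49) = 135*(-42 - 45*49) = 135*(-42 - 2205) = 135*(-2247) = -303345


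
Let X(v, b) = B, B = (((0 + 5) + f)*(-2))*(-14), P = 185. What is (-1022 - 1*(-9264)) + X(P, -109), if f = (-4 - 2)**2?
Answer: 9390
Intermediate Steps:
f = 36 (f = (-6)**2 = 36)
B = 1148 (B = (((0 + 5) + 36)*(-2))*(-14) = ((5 + 36)*(-2))*(-14) = (41*(-2))*(-14) = -82*(-14) = 1148)
X(v, b) = 1148
(-1022 - 1*(-9264)) + X(P, -109) = (-1022 - 1*(-9264)) + 1148 = (-1022 + 9264) + 1148 = 8242 + 1148 = 9390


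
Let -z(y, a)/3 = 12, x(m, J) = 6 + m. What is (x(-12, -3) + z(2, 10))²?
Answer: 1764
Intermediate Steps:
z(y, a) = -36 (z(y, a) = -3*12 = -36)
(x(-12, -3) + z(2, 10))² = ((6 - 12) - 36)² = (-6 - 36)² = (-42)² = 1764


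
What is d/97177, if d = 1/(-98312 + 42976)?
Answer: -1/5377386472 ≈ -1.8596e-10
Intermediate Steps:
d = -1/55336 (d = 1/(-55336) = -1/55336 ≈ -1.8071e-5)
d/97177 = -1/55336/97177 = -1/55336*1/97177 = -1/5377386472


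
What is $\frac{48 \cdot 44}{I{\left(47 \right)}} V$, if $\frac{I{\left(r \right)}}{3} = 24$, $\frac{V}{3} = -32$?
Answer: $-2816$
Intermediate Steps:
$V = -96$ ($V = 3 \left(-32\right) = -96$)
$I{\left(r \right)} = 72$ ($I{\left(r \right)} = 3 \cdot 24 = 72$)
$\frac{48 \cdot 44}{I{\left(47 \right)}} V = \frac{48 \cdot 44}{72} \left(-96\right) = 2112 \cdot \frac{1}{72} \left(-96\right) = \frac{88}{3} \left(-96\right) = -2816$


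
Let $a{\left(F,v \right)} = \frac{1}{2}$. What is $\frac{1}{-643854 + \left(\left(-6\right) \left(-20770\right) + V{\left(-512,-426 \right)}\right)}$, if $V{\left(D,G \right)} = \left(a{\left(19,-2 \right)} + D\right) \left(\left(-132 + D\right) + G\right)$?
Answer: $\frac{1}{28071} \approx 3.5624 \cdot 10^{-5}$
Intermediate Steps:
$a{\left(F,v \right)} = \frac{1}{2}$
$V{\left(D,G \right)} = \left(\frac{1}{2} + D\right) \left(-132 + D + G\right)$ ($V{\left(D,G \right)} = \left(\frac{1}{2} + D\right) \left(\left(-132 + D\right) + G\right) = \left(\frac{1}{2} + D\right) \left(-132 + D + G\right)$)
$\frac{1}{-643854 + \left(\left(-6\right) \left(-20770\right) + V{\left(-512,-426 \right)}\right)} = \frac{1}{-643854 - -671925} = \frac{1}{-643854 + \left(124620 + \left(-66 + 262144 - 213 + 67328 + 218112\right)\right)} = \frac{1}{-643854 + \left(124620 + 547305\right)} = \frac{1}{-643854 + 671925} = \frac{1}{28071}$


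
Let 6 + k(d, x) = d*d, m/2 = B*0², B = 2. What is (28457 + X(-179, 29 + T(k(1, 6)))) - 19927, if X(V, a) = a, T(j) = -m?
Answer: 8559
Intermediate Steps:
m = 0 (m = 2*(2*0²) = 2*(2*0) = 2*0 = 0)
k(d, x) = -6 + d² (k(d, x) = -6 + d*d = -6 + d²)
T(j) = 0 (T(j) = -1*0 = 0)
(28457 + X(-179, 29 + T(k(1, 6)))) - 19927 = (28457 + (29 + 0)) - 19927 = (28457 + 29) - 19927 = 28486 - 19927 = 8559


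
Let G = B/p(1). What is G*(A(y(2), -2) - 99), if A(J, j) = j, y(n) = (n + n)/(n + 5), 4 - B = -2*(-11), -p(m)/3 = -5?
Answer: 606/5 ≈ 121.20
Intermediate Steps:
p(m) = 15 (p(m) = -3*(-5) = 15)
B = -18 (B = 4 - (-2)*(-11) = 4 - 1*22 = 4 - 22 = -18)
y(n) = 2*n/(5 + n) (y(n) = (2*n)/(5 + n) = 2*n/(5 + n))
G = -6/5 (G = -18/15 = -18*1/15 = -6/5 ≈ -1.2000)
G*(A(y(2), -2) - 99) = -6*(-2 - 99)/5 = -6/5*(-101) = 606/5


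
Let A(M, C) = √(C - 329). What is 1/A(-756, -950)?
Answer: -I*√1279/1279 ≈ -0.027962*I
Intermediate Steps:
A(M, C) = √(-329 + C)
1/A(-756, -950) = 1/(√(-329 - 950)) = 1/(√(-1279)) = 1/(I*√1279) = -I*√1279/1279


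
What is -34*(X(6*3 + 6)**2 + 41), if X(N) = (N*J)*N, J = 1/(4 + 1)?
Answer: -11315234/25 ≈ -4.5261e+5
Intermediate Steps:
J = 1/5 ≈ 0.20000
X(N) = N**2/5 (X(N) = (N*(1/5))*N = (N/5)*N = N**2/5)
-34*(X(6*3 + 6)**2 + 41) = -34*(((6*3 + 6)**2/5)**2 + 41) = -34*(((18 + 6)**2/5)**2 + 41) = -34*(((1/5)*24**2)**2 + 41) = -34*(((1/5)*576)**2 + 41) = -34*((576/5)**2 + 41) = -34*(331776/25 + 41) = -34*332801/25 = -11315234/25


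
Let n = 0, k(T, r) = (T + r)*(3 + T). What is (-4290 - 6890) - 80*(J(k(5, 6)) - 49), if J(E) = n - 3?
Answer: -7020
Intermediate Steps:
k(T, r) = (3 + T)*(T + r)
J(E) = -3 (J(E) = 0 - 3 = -3)
(-4290 - 6890) - 80*(J(k(5, 6)) - 49) = (-4290 - 6890) - 80*(-3 - 49) = -11180 - 80*(-52) = -11180 - 1*(-4160) = -11180 + 4160 = -7020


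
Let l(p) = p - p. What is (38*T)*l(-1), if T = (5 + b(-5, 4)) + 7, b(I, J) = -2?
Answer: 0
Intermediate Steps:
l(p) = 0
T = 10 (T = (5 - 2) + 7 = 3 + 7 = 10)
(38*T)*l(-1) = (38*10)*0 = 380*0 = 0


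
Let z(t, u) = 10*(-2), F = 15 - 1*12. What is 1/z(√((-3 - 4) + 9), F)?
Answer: -1/20 ≈ -0.050000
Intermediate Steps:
F = 3 (F = 15 - 12 = 3)
z(t, u) = -20
1/z(√((-3 - 4) + 9), F) = 1/(-20) = -1/20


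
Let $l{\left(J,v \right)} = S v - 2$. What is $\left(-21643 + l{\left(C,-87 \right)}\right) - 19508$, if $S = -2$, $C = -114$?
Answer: $-40979$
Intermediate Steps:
$l{\left(J,v \right)} = -2 - 2 v$ ($l{\left(J,v \right)} = - 2 v - 2 = -2 - 2 v$)
$\left(-21643 + l{\left(C,-87 \right)}\right) - 19508 = \left(-21643 - -172\right) - 19508 = \left(-21643 + \left(-2 + 174\right)\right) - 19508 = \left(-21643 + 172\right) - 19508 = -21471 - 19508 = -40979$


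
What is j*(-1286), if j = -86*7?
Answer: 774172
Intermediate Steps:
j = -602
j*(-1286) = -602*(-1286) = 774172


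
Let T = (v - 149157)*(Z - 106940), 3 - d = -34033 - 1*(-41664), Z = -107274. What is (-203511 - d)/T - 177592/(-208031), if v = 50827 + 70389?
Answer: 1062910126659035/1245139047746594 ≈ 0.85365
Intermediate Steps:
d = -7628 (d = 3 - (-34033 - 1*(-41664)) = 3 - (-34033 + 41664) = 3 - 1*7631 = 3 - 7631 = -7628)
v = 121216
T = 5985353374 (T = (121216 - 149157)*(-107274 - 106940) = -27941*(-214214) = 5985353374)
(-203511 - d)/T - 177592/(-208031) = (-203511 - 1*(-7628))/5985353374 - 177592/(-208031) = (-203511 + 7628)*(1/5985353374) - 177592*(-1/208031) = -195883*1/5985353374 + 177592/208031 = -195883/5985353374 + 177592/208031 = 1062910126659035/1245139047746594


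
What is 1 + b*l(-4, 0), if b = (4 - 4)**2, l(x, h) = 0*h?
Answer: 1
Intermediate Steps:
l(x, h) = 0
b = 0 (b = 0**2 = 0)
1 + b*l(-4, 0) = 1 + 0*0 = 1 + 0 = 1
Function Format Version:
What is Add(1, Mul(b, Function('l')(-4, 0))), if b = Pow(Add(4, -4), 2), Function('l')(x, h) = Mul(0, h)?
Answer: 1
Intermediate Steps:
Function('l')(x, h) = 0
b = 0 (b = Pow(0, 2) = 0)
Add(1, Mul(b, Function('l')(-4, 0))) = Add(1, Mul(0, 0)) = Add(1, 0) = 1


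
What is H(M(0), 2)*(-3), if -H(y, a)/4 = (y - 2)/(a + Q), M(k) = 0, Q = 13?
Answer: -8/5 ≈ -1.6000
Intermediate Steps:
H(y, a) = -4*(-2 + y)/(13 + a) (H(y, a) = -4*(y - 2)/(a + 13) = -4*(-2 + y)/(13 + a))
H(M(0), 2)*(-3) = (4*(2 - 1*0)/(13 + 2))*(-3) = (4*(2 + 0)/15)*(-3) = (4*(1/15)*2)*(-3) = (8/15)*(-3) = -8/5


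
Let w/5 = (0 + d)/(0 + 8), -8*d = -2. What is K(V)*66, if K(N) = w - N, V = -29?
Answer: 30789/16 ≈ 1924.3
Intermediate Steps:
d = ¼ (d = -⅛*(-2) = ¼ ≈ 0.25000)
w = 5/32 (w = 5*((0 + ¼)/(0 + 8)) = 5*((¼)/8) = 5*((¼)*(⅛)) = 5*(1/32) = 5/32 ≈ 0.15625)
K(N) = 5/32 - N
K(V)*66 = (5/32 - 1*(-29))*66 = (5/32 + 29)*66 = (933/32)*66 = 30789/16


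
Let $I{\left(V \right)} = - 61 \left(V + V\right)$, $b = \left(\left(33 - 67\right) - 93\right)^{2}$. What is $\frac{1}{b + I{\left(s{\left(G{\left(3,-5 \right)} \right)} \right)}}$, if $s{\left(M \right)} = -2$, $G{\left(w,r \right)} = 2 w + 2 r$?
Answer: $\frac{1}{16373} \approx 6.1076 \cdot 10^{-5}$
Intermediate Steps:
$G{\left(w,r \right)} = 2 r + 2 w$
$b = 16129$ ($b = \left(-34 - 93\right)^{2} = \left(-127\right)^{2} = 16129$)
$I{\left(V \right)} = - 122 V$ ($I{\left(V \right)} = - 61 \cdot 2 V = - 122 V$)
$\frac{1}{b + I{\left(s{\left(G{\left(3,-5 \right)} \right)} \right)}} = \frac{1}{16129 - -244} = \frac{1}{16129 + 244} = \frac{1}{16373}$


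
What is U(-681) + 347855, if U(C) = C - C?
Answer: 347855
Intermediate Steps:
U(C) = 0
U(-681) + 347855 = 0 + 347855 = 347855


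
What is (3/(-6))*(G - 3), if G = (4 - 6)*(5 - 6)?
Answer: 1/2 ≈ 0.50000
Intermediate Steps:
G = 2 (G = -2*(-1) = 2)
(3/(-6))*(G - 3) = (3/(-6))*(2 - 3) = (3*(-1/6))*(-1) = -1/2*(-1) = 1/2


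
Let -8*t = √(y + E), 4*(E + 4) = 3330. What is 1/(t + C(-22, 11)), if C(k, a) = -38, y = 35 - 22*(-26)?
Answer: -4864/181961 + 24*√638/181961 ≈ -0.023399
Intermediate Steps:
E = 1657/2 (E = -4 + (¼)*3330 = -4 + 1665/2 = 1657/2 ≈ 828.50)
y = 607 (y = 35 + 572 = 607)
t = -3*√638/16 (t = -√(607 + 1657/2)/8 = -3*√638/16 ≈ -4.7360)
1/(t + C(-22, 11)) = 1/(-3*√638/16 - 38) = 1/(-38 - 3*√638/16)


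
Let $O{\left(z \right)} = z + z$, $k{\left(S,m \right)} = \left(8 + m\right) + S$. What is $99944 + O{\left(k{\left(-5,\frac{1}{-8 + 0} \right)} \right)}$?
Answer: $\frac{399799}{4} \approx 99950.0$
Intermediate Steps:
$k{\left(S,m \right)} = 8 + S + m$
$O{\left(z \right)} = 2 z$
$99944 + O{\left(k{\left(-5,\frac{1}{-8 + 0} \right)} \right)} = 99944 + 2 \left(8 - 5 + \frac{1}{-8 + 0}\right) = 99944 + 2 \left(8 - 5 + \frac{1}{-8}\right) = 99944 + 2 \left(8 - 5 - \frac{1}{8}\right) = 99944 + 2 \cdot \frac{23}{8} = 99944 + \frac{23}{4} = \frac{399799}{4}$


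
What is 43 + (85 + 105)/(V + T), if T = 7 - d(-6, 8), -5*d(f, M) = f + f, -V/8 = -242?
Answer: 418179/9703 ≈ 43.098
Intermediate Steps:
V = 1936 (V = -8*(-242) = 1936)
d(f, M) = -2*f/5 (d(f, M) = -(f + f)/5 = -2*f/5)
T = 23/5 (T = 7 - (-2)*(-6)/5 = 7 - 1*12/5 = 7 - 12/5 = 23/5 ≈ 4.6000)
43 + (85 + 105)/(V + T) = 43 + (85 + 105)/(1936 + 23/5) = 43 + 190/(9703/5) = 43 + 190*(5/9703) = 43 + 950/9703 = 418179/9703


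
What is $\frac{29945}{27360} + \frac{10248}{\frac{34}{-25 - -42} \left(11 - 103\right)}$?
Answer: $- \frac{6871885}{125856} \approx -54.601$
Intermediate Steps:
$\frac{29945}{27360} + \frac{10248}{\frac{34}{-25 - -42} \left(11 - 103\right)} = 29945 \cdot \frac{1}{27360} + \frac{10248}{\frac{34}{-25 + 42} \left(-92\right)} = \frac{5989}{5472} + \frac{10248}{\frac{34}{17} \left(-92\right)} = \frac{5989}{5472} + \frac{10248}{34 \cdot \frac{1}{17} \left(-92\right)} = \frac{5989}{5472} + \frac{10248}{2 \left(-92\right)} = \frac{5989}{5472} + \frac{10248}{-184} = \frac{5989}{5472} + 10248 \left(- \frac{1}{184}\right) = \frac{5989}{5472} - \frac{1281}{23} = - \frac{6871885}{125856}$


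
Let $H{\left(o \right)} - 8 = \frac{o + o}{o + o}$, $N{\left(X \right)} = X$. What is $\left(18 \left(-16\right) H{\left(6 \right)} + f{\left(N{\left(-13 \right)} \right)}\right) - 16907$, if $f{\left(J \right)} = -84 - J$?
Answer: $-19570$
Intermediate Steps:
$H{\left(o \right)} = 9$ ($H{\left(o \right)} = 8 + \frac{o + o}{o + o} = 8 + \frac{2 o}{2 o} = 8 + 2 o \frac{1}{2 o} = 8 + 1 = 9$)
$\left(18 \left(-16\right) H{\left(6 \right)} + f{\left(N{\left(-13 \right)} \right)}\right) - 16907 = \left(18 \left(-16\right) 9 - 71\right) - 16907 = \left(\left(-288\right) 9 + \left(-84 + 13\right)\right) - 16907 = \left(-2592 - 71\right) - 16907 = -2663 - 16907 = -19570$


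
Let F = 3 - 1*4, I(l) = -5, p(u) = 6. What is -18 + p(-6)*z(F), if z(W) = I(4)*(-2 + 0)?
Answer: 42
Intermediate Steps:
F = -1 (F = 3 - 4 = -1)
z(W) = 10 (z(W) = -5*(-2 + 0) = -5*(-2) = 10)
-18 + p(-6)*z(F) = -18 + 6*10 = -18 + 60 = 42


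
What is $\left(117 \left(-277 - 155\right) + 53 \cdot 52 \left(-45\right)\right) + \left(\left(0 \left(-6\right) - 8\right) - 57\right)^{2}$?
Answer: $-170339$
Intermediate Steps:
$\left(117 \left(-277 - 155\right) + 53 \cdot 52 \left(-45\right)\right) + \left(\left(0 \left(-6\right) - 8\right) - 57\right)^{2} = \left(117 \left(-432\right) + 2756 \left(-45\right)\right) + \left(\left(0 - 8\right) - 57\right)^{2} = \left(-50544 - 124020\right) + \left(-8 - 57\right)^{2} = -174564 + \left(-65\right)^{2} = -174564 + 4225 = -170339$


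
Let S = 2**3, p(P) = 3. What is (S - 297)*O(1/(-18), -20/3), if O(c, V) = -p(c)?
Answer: 867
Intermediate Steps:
O(c, V) = -3 (O(c, V) = -1*3 = -3)
S = 8
(S - 297)*O(1/(-18), -20/3) = (8 - 297)*(-3) = -289*(-3) = 867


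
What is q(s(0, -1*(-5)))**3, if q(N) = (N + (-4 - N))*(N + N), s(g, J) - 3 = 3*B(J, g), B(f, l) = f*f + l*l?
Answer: -242970624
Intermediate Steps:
B(f, l) = f**2 + l**2
s(g, J) = 3 + 3*J**2 + 3*g**2 (s(g, J) = 3 + 3*(J**2 + g**2) = 3 + (3*J**2 + 3*g**2) = 3 + 3*J**2 + 3*g**2)
q(N) = -8*N
q(s(0, -1*(-5)))**3 = (-8*(3 + 3*(-1*(-5))**2 + 3*0**2))**3 = (-8*(3 + 3*5**2 + 3*0))**3 = (-8*(3 + 3*25 + 0))**3 = (-8*(3 + 75 + 0))**3 = (-8*78)**3 = (-624)**3 = -242970624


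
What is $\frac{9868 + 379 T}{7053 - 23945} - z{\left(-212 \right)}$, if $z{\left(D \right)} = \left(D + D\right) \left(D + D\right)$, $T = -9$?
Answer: $- \frac{3036782649}{16892} \approx -1.7978 \cdot 10^{5}$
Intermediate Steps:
$z{\left(D \right)} = 4 D^{2}$ ($z{\left(D \right)} = 2 D 2 D = 4 D^{2}$)
$\frac{9868 + 379 T}{7053 - 23945} - z{\left(-212 \right)} = \frac{9868 + 379 \left(-9\right)}{7053 - 23945} - 4 \left(-212\right)^{2} = \frac{9868 - 3411}{-16892} - 4 \cdot 44944 = 6457 \left(- \frac{1}{16892}\right) - 179776 = - \frac{6457}{16892} - 179776 = - \frac{3036782649}{16892}$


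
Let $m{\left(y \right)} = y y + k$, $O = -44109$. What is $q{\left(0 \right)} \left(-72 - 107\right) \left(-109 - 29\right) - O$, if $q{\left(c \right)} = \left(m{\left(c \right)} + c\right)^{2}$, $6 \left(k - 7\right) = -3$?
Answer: $\frac{2175537}{2} \approx 1.0878 \cdot 10^{6}$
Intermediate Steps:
$k = \frac{13}{2}$ ($k = 7 + \frac{1}{6} \left(-3\right) = 7 - \frac{1}{2} = \frac{13}{2} \approx 6.5$)
$m{\left(y \right)} = \frac{13}{2} + y^{2}$ ($m{\left(y \right)} = y y + \frac{13}{2} = y^{2} + \frac{13}{2} = \frac{13}{2} + y^{2}$)
$q{\left(c \right)} = \left(\frac{13}{2} + c + c^{2}\right)^{2}$ ($q{\left(c \right)} = \left(\left(\frac{13}{2} + c^{2}\right) + c\right)^{2} = \left(\frac{13}{2} + c + c^{2}\right)^{2}$)
$q{\left(0 \right)} \left(-72 - 107\right) \left(-109 - 29\right) - O = \frac{\left(13 + 2 \cdot 0 + 2 \cdot 0^{2}\right)^{2}}{4} \left(-72 - 107\right) \left(-109 - 29\right) - -44109 = \frac{\left(13 + 0 + 2 \cdot 0\right)^{2}}{4} \left(\left(-179\right) \left(-138\right)\right) + 44109 = \frac{\left(13 + 0 + 0\right)^{2}}{4} \cdot 24702 + 44109 = \frac{13^{2}}{4} \cdot 24702 + 44109 = \frac{1}{4} \cdot 169 \cdot 24702 + 44109 = \frac{169}{4} \cdot 24702 + 44109 = \frac{2087319}{2} + 44109 = \frac{2175537}{2}$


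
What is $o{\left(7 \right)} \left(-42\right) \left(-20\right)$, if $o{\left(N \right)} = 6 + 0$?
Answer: $5040$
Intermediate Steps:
$o{\left(N \right)} = 6$
$o{\left(7 \right)} \left(-42\right) \left(-20\right) = 6 \left(-42\right) \left(-20\right) = \left(-252\right) \left(-20\right) = 5040$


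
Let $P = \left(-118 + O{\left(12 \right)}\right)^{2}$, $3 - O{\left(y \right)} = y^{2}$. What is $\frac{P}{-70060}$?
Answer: $- \frac{67081}{70060} \approx -0.95748$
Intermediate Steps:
$O{\left(y \right)} = 3 - y^{2}$
$P = 67081$ ($P = \left(-118 + \left(3 - 12^{2}\right)\right)^{2} = \left(-118 + \left(3 - 144\right)\right)^{2} = \left(-118 - 141\right)^{2} = \left(-259\right)^{2} = 67081$)
$\frac{P}{-70060} = \frac{67081}{-70060} = 67081 \left(- \frac{1}{70060}\right) = - \frac{67081}{70060}$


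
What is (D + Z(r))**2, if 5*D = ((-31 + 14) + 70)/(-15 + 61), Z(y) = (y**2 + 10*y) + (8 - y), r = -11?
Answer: 48344209/52900 ≈ 913.88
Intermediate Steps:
Z(y) = 8 + y**2 + 9*y
D = 53/230 (D = (((-31 + 14) + 70)/(-15 + 61))/5 = ((-17 + 70)/46)/5 = (53*(1/46))/5 = (1/5)*(53/46) = 53/230 ≈ 0.23043)
(D + Z(r))**2 = (53/230 + (8 + (-11)**2 + 9*(-11)))**2 = (53/230 + (8 + 121 - 99))**2 = (53/230 + 30)**2 = (6953/230)**2 = 48344209/52900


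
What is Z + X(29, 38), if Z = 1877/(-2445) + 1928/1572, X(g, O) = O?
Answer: 4106051/106765 ≈ 38.459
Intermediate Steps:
Z = 48981/106765 (Z = 1877*(-1/2445) + 1928*(1/1572) = -1877/2445 + 482/393 = 48981/106765 ≈ 0.45877)
Z + X(29, 38) = 48981/106765 + 38 = 4106051/106765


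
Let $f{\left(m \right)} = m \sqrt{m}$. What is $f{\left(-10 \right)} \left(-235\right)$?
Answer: $2350 i \sqrt{10} \approx 7431.4 i$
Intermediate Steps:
$f{\left(m \right)} = m^{\frac{3}{2}}$
$f{\left(-10 \right)} \left(-235\right) = \left(-10\right)^{\frac{3}{2}} \left(-235\right) = - 10 i \sqrt{10} \left(-235\right) = 2350 i \sqrt{10}$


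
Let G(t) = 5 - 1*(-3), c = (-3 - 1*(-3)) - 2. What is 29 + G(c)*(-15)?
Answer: -91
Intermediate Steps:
c = -2 (c = (-3 + 3) - 2 = 0 - 2 = -2)
G(t) = 8 (G(t) = 5 + 3 = 8)
29 + G(c)*(-15) = 29 + 8*(-15) = 29 - 120 = -91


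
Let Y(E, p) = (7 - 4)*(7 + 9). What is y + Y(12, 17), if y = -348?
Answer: -300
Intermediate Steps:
Y(E, p) = 48 (Y(E, p) = 3*16 = 48)
y + Y(12, 17) = -348 + 48 = -300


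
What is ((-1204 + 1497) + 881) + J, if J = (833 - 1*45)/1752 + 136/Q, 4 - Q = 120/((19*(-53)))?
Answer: 32261081/26718 ≈ 1207.5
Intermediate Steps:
Q = 4148/1007 (Q = 4 - 120/(19*(-53)) = 4 - 120/(-1007) = 4 - 120*(-1)/1007 = 4 - 1*(-120/1007) = 4 + 120/1007 = 4148/1007 ≈ 4.1192)
J = 894149/26718 (J = (833 - 1*45)/1752 + 136/(4148/1007) = (833 - 45)*(1/1752) + 136*(1007/4148) = 788*(1/1752) + 2014/61 = 197/438 + 2014/61 = 894149/26718 ≈ 33.466)
((-1204 + 1497) + 881) + J = ((-1204 + 1497) + 881) + 894149/26718 = (293 + 881) + 894149/26718 = 1174 + 894149/26718 = 32261081/26718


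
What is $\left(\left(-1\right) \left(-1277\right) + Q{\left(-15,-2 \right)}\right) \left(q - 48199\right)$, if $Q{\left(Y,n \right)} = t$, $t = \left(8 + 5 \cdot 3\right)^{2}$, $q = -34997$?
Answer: $-150251976$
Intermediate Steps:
$t = 529$ ($t = \left(8 + 15\right)^{2} = 23^{2} = 529$)
$Q{\left(Y,n \right)} = 529$
$\left(\left(-1\right) \left(-1277\right) + Q{\left(-15,-2 \right)}\right) \left(q - 48199\right) = \left(\left(-1\right) \left(-1277\right) + 529\right) \left(-34997 - 48199\right) = \left(1277 + 529\right) \left(-83196\right) = 1806 \left(-83196\right) = -150251976$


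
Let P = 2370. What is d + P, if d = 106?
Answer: 2476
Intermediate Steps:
d + P = 106 + 2370 = 2476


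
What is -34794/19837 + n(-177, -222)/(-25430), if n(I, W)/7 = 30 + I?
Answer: -864399147/504454910 ≈ -1.7135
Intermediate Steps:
n(I, W) = 210 + 7*I (n(I, W) = 7*(30 + I) = 210 + 7*I)
-34794/19837 + n(-177, -222)/(-25430) = -34794/19837 + (210 + 7*(-177))/(-25430) = -34794*1/19837 + (210 - 1239)*(-1/25430) = -34794/19837 - 1029*(-1/25430) = -34794/19837 + 1029/25430 = -864399147/504454910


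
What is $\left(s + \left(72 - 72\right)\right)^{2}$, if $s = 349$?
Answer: $121801$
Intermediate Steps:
$\left(s + \left(72 - 72\right)\right)^{2} = \left(349 + \left(72 - 72\right)\right)^{2} = \left(349 + 0\right)^{2} = 349^{2} = 121801$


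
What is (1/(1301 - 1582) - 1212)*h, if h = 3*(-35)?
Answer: 35760165/281 ≈ 1.2726e+5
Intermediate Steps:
h = -105
(1/(1301 - 1582) - 1212)*h = (1/(1301 - 1582) - 1212)*(-105) = (1/(-281) - 1212)*(-105) = (-1/281 - 1212)*(-105) = -340573/281*(-105) = 35760165/281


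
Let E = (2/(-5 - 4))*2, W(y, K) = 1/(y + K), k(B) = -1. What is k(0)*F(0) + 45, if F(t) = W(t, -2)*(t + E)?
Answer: 403/9 ≈ 44.778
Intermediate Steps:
W(y, K) = 1/(K + y)
E = -4/9 (E = (2/(-9))*2 = (2*(-⅑))*2 = -2/9*2 = -4/9 ≈ -0.44444)
F(t) = (-4/9 + t)/(-2 + t) (F(t) = (t - 4/9)/(-2 + t) = (-4/9 + t)/(-2 + t))
k(0)*F(0) + 45 = -(-4/9 + 0)/(-2 + 0) + 45 = -(-4)/((-2)*9) + 45 = -(-1)*(-4)/(2*9) + 45 = -1*2/9 + 45 = -2/9 + 45 = 403/9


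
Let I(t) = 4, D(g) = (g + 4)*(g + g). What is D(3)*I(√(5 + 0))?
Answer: 168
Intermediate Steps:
D(g) = 2*g*(4 + g) (D(g) = (4 + g)*(2*g) = 2*g*(4 + g))
D(3)*I(√(5 + 0)) = (2*3*(4 + 3))*4 = (2*3*7)*4 = 42*4 = 168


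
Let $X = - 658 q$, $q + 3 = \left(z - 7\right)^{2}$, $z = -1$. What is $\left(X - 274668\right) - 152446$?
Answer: $-467252$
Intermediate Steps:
$q = 61$ ($q = -3 + \left(-1 - 7\right)^{2} = -3 + \left(-8\right)^{2} = -3 + 64 = 61$)
$X = -40138$ ($X = \left(-658\right) 61 = -40138$)
$\left(X - 274668\right) - 152446 = \left(-40138 - 274668\right) - 152446 = -314806 - 152446 = -467252$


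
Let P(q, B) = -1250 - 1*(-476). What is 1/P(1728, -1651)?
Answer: -1/774 ≈ -0.0012920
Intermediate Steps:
P(q, B) = -774 (P(q, B) = -1250 + 476 = -774)
1/P(1728, -1651) = 1/(-774) = -1/774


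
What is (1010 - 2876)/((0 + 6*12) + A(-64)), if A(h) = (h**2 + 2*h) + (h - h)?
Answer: -933/2020 ≈ -0.46188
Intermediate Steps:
A(h) = h**2 + 2*h (A(h) = (h**2 + 2*h) + 0 = h**2 + 2*h)
(1010 - 2876)/((0 + 6*12) + A(-64)) = (1010 - 2876)/((0 + 6*12) - 64*(2 - 64)) = -1866/((0 + 72) - 64*(-62)) = -1866/(72 + 3968) = -1866/4040 = -1866*1/4040 = -933/2020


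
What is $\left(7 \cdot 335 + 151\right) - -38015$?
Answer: $40511$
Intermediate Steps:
$\left(7 \cdot 335 + 151\right) - -38015 = \left(2345 + 151\right) + 38015 = 2496 + 38015 = 40511$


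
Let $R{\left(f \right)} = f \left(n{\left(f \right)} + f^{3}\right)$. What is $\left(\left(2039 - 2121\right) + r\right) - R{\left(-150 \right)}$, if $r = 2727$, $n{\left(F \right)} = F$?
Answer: $-506269855$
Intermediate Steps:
$R{\left(f \right)} = f \left(f + f^{3}\right)$
$\left(\left(2039 - 2121\right) + r\right) - R{\left(-150 \right)} = \left(\left(2039 - 2121\right) + 2727\right) - \left(\left(-150\right)^{2} + \left(-150\right)^{4}\right) = \left(-82 + 2727\right) - \left(22500 + 506250000\right) = 2645 - 506272500 = -506269855$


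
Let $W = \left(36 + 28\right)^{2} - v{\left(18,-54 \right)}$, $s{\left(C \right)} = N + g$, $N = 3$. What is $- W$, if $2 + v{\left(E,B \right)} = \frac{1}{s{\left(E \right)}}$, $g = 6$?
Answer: $- \frac{36881}{9} \approx -4097.9$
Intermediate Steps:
$s{\left(C \right)} = 9$ ($s{\left(C \right)} = 3 + 6 = 9$)
$v{\left(E,B \right)} = - \frac{17}{9}$ ($v{\left(E,B \right)} = -2 + \frac{1}{9} = - \frac{17}{9}$)
$W = \frac{36881}{9}$ ($W = \left(36 + 28\right)^{2} - - \frac{17}{9} = 64^{2} + \frac{17}{9} = 4096 + \frac{17}{9} = \frac{36881}{9} \approx 4097.9$)
$- W = \left(-1\right) \frac{36881}{9} = - \frac{36881}{9}$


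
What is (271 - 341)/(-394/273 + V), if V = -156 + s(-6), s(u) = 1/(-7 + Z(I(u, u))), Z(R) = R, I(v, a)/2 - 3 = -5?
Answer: 42042/94615 ≈ 0.44435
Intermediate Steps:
I(v, a) = -4 (I(v, a) = 6 + 2*(-5) = 6 - 10 = -4)
s(u) = -1/11 (s(u) = 1/(-7 - 4) = 1/(-11) = -1/11)
V = -1717/11 (V = -156 - 1/11 = -1717/11 ≈ -156.09)
(271 - 341)/(-394/273 + V) = (271 - 341)/(-394/273 - 1717/11) = -70/(-394*1/273 - 1717/11) = -70/(-394/273 - 1717/11) = -70/(-473075/3003) = -70*(-3003/473075) = 42042/94615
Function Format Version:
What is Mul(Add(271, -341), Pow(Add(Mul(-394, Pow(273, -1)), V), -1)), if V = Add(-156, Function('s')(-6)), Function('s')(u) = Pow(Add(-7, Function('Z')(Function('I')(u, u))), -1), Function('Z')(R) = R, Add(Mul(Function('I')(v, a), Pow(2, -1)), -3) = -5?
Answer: Rational(42042, 94615) ≈ 0.44435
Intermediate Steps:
Function('I')(v, a) = -4 (Function('I')(v, a) = Add(6, Mul(2, -5)) = Add(6, -10) = -4)
Function('s')(u) = Rational(-1, 11) (Function('s')(u) = Pow(Add(-7, -4), -1) = Pow(-11, -1) = Rational(-1, 11))
V = Rational(-1717, 11) (V = Add(-156, Rational(-1, 11)) = Rational(-1717, 11) ≈ -156.09)
Mul(Add(271, -341), Pow(Add(Mul(-394, Pow(273, -1)), V), -1)) = Mul(Add(271, -341), Pow(Add(Mul(-394, Pow(273, -1)), Rational(-1717, 11)), -1)) = Mul(-70, Pow(Add(Mul(-394, Rational(1, 273)), Rational(-1717, 11)), -1)) = Mul(-70, Pow(Add(Rational(-394, 273), Rational(-1717, 11)), -1)) = Mul(-70, Pow(Rational(-473075, 3003), -1)) = Mul(-70, Rational(-3003, 473075)) = Rational(42042, 94615)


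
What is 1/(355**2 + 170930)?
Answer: 1/296955 ≈ 3.3675e-6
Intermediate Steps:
1/(355**2 + 170930) = 1/(126025 + 170930) = 1/296955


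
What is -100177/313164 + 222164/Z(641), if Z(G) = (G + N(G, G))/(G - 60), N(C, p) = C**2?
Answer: 6730188921197/21478979268 ≈ 313.34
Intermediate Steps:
Z(G) = (G + G**2)/(-60 + G) (Z(G) = (G + G**2)/(G - 60) = (G + G**2)/(-60 + G))
-100177/313164 + 222164/Z(641) = -100177/313164 + 222164/((641*(1 + 641)/(-60 + 641))) = -100177*1/313164 + 222164/((641*642/581)) = -100177/313164 + 222164/((641*(1/581)*642)) = -100177/313164 + 222164/(411522/581) = -100177/313164 + 222164*(581/411522) = -100177/313164 + 64538642/205761 = 6730188921197/21478979268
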